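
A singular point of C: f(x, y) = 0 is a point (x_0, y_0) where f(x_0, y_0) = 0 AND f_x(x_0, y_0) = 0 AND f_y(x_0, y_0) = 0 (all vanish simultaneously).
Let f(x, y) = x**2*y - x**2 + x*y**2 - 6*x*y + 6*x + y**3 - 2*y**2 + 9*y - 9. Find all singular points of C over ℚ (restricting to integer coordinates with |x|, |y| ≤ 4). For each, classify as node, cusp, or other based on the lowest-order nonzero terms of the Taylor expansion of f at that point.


Singular points: {(3, 0)}; classification: node.

Compute partial derivatives:
  f_x = 2*x*y - 2*x + y**2 - 6*y + 6.
  f_y = x**2 + 2*x*y - 6*x + 3*y**2 - 4*y + 9.
Scan x_0 ∈ {−4, ..., 4}. For each x_0, f_y(x_0, y) is a polynomial in y; find its integer roots y ∈ {−4, ..., 4}, then test f_x and f at those candidates.
  x = -4: f_y(-4, y) = 3*y**2 - 12*y + 49; no integer root y with |y| ≤ 4.
  x = -3: f_y(-3, y) = 3*y**2 - 10*y + 36; no integer root y with |y| ≤ 4.
  x = -2: f_y(-2, y) = 3*y**2 - 8*y + 25; no integer root y with |y| ≤ 4.
  x = -1: f_y(-1, y) = 3*y**2 - 6*y + 16; no integer root y with |y| ≤ 4.
  x = 0: f_y(0, y) = 3*y**2 - 4*y + 9; no integer root y with |y| ≤ 4.
  x = 1: f_y(1, y) = 3*y**2 - 2*y + 4; no integer root y with |y| ≤ 4.
  x = 2: f_y(2, y) = 3*y**2 + 1; no integer root y with |y| ≤ 4.
  x = 3: f_y(3, y) = 3*y**2 + 2*y; vanishes at y ∈ {0}. (3, 0): f_x = 0, f = 0 — SINGULAR.
  x = 4: f_y(4, y) = 3*y**2 + 4*y + 1; vanishes at y ∈ {-1}. (4, -1): f_x = -3 ≠ 0.
Only singular point on the grid: (3, 0).
Classify: substitute x = 3 + u, y = 0 + v and expand: f = u**2*v - u**2 + u*v**2 + v**3 + v**2.
No constant or linear terms (consistent with a singular point). Quadratic part: -u**2 + v**2. Cubic part: u**2*v + u*v**2 + v**3.
The quadratic part v**2 - u**2 = (v − u)(v + u) splits into two distinct linear factors, so there are two distinct tangent lines y − 0 = ±(x − 3) — this is a node (ordinary double point).
Classification: node.


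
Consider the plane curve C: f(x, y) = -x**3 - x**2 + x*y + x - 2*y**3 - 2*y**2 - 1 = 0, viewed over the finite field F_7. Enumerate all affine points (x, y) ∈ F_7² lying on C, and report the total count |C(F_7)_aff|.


Affine F_7-points: {(0, 4), (0, 5), (2, 3), (2, 5), (3, 1), (3, 4), (4, 0), (4, 1), (4, 5), (5, 3), (6, 1), (6, 2), (6, 3)}; count = 13.

For each of the 49 pairs (x, y) ∈ F_7², evaluate f(x, y) mod 7. Record the zeros.
  x = 0: [0↦6, 1↦2, 2↦3, 3↦4, 4↦0, 5↦0, 6↦6]  zeros at y ∈ {4, 5}
  x = 1: [0↦5, 1↦2, 2↦4, 3↦6, 4↦3, 5↦4, 6↦4]  zeros at y ∈ ∅
  x = 2: [0↦3, 1↦1, 2↦4, 3↦0, 4↦5, 5↦0, 6↦1]  zeros at y ∈ {3, 5}
  x = 3: [0↦1, 1↦0, 2↦4, 3↦1, 4↦0, 5↦3, 6↦5]  zeros at y ∈ {1, 4}
  x = 4: [0↦0, 1↦0, 2↦5, 3↦3, 4↦3, 5↦0, 6↦3]  zeros at y ∈ {0, 1, 5}
  x = 5: [0↦1, 1↦2, 2↦1, 3↦0, 4↦1, 5↦6, 6↦3]  zeros at y ∈ {3}
  x = 6: [0↦5, 1↦0, 2↦0, 3↦0, 4↦2, 5↦1, 6↦6]  zeros at y ∈ {1, 2, 3}
Collecting zeros: affine points = {(0, 4), (0, 5), (2, 3), (2, 5), (3, 1), (3, 4), (4, 0), (4, 1), (4, 5), (5, 3), (6, 1), (6, 2), (6, 3)}.
Total count |C(F_7)_aff| = 13.


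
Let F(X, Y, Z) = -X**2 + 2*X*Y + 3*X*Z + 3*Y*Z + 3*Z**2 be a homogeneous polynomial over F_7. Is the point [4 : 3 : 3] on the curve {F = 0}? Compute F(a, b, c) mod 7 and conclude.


F(4,3,3) ≡ 0 (mod 7); P is on the curve.

Evaluate F(4, 3, 3) term-by-term (mod 7).
  -X**2 ↦ -1·16·1·1 = -16
  2*X*Y ↦ 2·4·3·1 = 24
  3*X*Z ↦ 3·4·1·3 = 36
  3*Y*Z ↦ 3·1·3·3 = 27
  3*Z**2 ↦ 3·1·1·9 = 27
Sum: F(4, 3, 3) = (-16) + (24) + (36) + (27) + (27) = 98.
Reducing mod 7: 98 ≡ 0 (mod 7).
Since F(a, b, c) ≡ 0 (mod 7), P lies on the curve.


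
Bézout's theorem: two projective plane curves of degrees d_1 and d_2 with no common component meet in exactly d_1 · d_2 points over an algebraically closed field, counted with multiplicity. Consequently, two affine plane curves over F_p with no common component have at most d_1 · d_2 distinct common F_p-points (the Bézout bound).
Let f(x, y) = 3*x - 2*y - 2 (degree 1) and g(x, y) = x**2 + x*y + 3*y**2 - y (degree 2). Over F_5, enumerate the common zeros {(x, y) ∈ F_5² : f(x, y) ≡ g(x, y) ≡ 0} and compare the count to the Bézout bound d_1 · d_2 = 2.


Common zeros: ∅; count = 0; Bézout bound = 2.

deg(f) = 1, deg(g) = 2, so Bézout bound = 2.
Scan x ∈ F_5. For each x, list the y ∈ F_5 with f(x, y) ≡ 0 and those with g(x, y) ≡ 0 (mod 5); the common zeros in that column are the intersection.
  x = 0: f ≡ 0 at y ∈ {4}; g ≡ 0 at y ∈ {0, 2}; common: ∅.
  x = 1: f ≡ 0 at y ∈ {3}; g ≡ 0 at y ∈ ∅; common: ∅.
  x = 2: f ≡ 0 at y ∈ {2}; g ≡ 0 at y ∈ ∅; common: ∅.
  x = 3: f ≡ 0 at y ∈ {1}; g ≡ 0 at y ∈ {2, 4}; common: ∅.
  x = 4: f ≡ 0 at y ∈ {0}; g ≡ 0 at y ∈ ∅; common: ∅.
Collecting: common zeros = ∅, so the count is 0.
Comparison with the Bézout bound: 0 ≤ 2 = deg(f)·deg(g), as expected for curves with no common component (the affine F_5-count falls short of the bound because intersections may lie at infinity, over extension fields, or carry multiplicity).


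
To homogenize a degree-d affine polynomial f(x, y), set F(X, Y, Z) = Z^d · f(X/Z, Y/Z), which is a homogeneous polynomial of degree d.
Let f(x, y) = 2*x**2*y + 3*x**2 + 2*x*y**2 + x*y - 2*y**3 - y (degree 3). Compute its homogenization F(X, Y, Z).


F(X, Y, Z) = 2*X**2*Y + 3*X**2*Z + 2*X*Y**2 + X*Y*Z - 2*Y**3 - Y*Z**2

deg(f) = 3.
Substitute x = X/Z, y = Y/Z into f, then multiply by Z^3.
  monomial 2·x^2·y^1 ↦ 2·X^2·Y^1·Z^0.
  monomial 3·x^2·y^0 ↦ 3·X^2·Y^0·Z^1.
  monomial 2·x^1·y^2 ↦ 2·X^1·Y^2·Z^0.
  monomial 1·x^1·y^1 ↦ 1·X^1·Y^1·Z^1.
  monomial -2·x^0·y^3 ↦ -2·X^0·Y^3·Z^0.
  monomial -1·x^0·y^1 ↦ -1·X^0·Y^1·Z^2.
Collecting: F(X, Y, Z) = 2*X**2*Y + 3*X**2*Z + 2*X*Y**2 + X*Y*Z - 2*Y**3 - Y*Z**2.


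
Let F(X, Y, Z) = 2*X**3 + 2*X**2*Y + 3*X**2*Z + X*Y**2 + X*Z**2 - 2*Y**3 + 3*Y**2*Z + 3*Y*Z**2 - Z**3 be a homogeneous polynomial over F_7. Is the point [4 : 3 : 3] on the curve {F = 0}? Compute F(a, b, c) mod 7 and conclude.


F(4,3,3) ≡ 3 (mod 7); P is NOT on the curve.

Evaluate F(4, 3, 3) term-by-term (mod 7).
  2*X**3 ↦ 2·64·1·1 = 128
  2*X**2*Y ↦ 2·16·3·1 = 96
  3*X**2*Z ↦ 3·16·1·3 = 144
  X*Y**2 ↦ 1·4·9·1 = 36
  X*Z**2 ↦ 1·4·1·9 = 36
  -2*Y**3 ↦ -2·1·27·1 = -54
  3*Y**2*Z ↦ 3·1·9·3 = 81
  3*Y*Z**2 ↦ 3·1·3·9 = 81
  -Z**3 ↦ -1·1·1·27 = -27
Sum: F(4, 3, 3) = (128) + (96) + (144) + (36) + (36) + (-54) + (81) + (81) + (-27) = 521.
Reducing mod 7: 521 ≡ 3 (mod 7).
Since F(a, b, c) ≡ 3 ≠ 0 (mod 7), P does NOT lie on the curve.


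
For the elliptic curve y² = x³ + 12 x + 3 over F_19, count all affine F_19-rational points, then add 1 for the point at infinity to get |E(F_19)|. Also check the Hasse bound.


Affine points = {(1, 4), (1, 15), (2, 4), (2, 15), (3, 3), (3, 16), (4, 1), (4, 18), (5, 6), (5, 13), (6, 5), (6, 14), (9, 2), (9, 17), (13, 0), (15, 9), (15, 10), (16, 4), (16, 15), (17, 3), (17, 16), (18, 3), (18, 16)}; affine count = 23; |E(F_19)| = 24.

Discriminant check: Δ ∝ 4a³ + 27b² = 4·12³ + 27·3² = 4·1728 + 27·9 ≡ 11 (mod 19). Nonzero ⇒ E is nonsingular.
For each x ∈ F_19, compute rhs = x³ + 12·x + 3 mod 19, then count y ∈ F_19 with y² ≡ rhs.
  x = 0: rhs = 3, matching y values: none (0 points).
  x = 1: rhs = 16, matching y values: 4, 15 (2 points).
  x = 2: rhs = 16, matching y values: 4, 15 (2 points).
  x = 3: rhs = 9, matching y values: 3, 16 (2 points).
  x = 4: rhs = 1, matching y values: 1, 18 (2 points).
  x = 5: rhs = 17, matching y values: 6, 13 (2 points).
  x = 6: rhs = 6, matching y values: 5, 14 (2 points).
  x = 7: rhs = 12, matching y values: none (0 points).
  x = 8: rhs = 3, matching y values: none (0 points).
  x = 9: rhs = 4, matching y values: 2, 17 (2 points).
  x = 10: rhs = 2, matching y values: none (0 points).
  x = 11: rhs = 3, matching y values: none (0 points).
  x = 12: rhs = 13, matching y values: none (0 points).
  x = 13: rhs = 0, matching y values: 0 (1 points).
  x = 14: rhs = 8, matching y values: none (0 points).
  x = 15: rhs = 5, matching y values: 9, 10 (2 points).
  x = 16: rhs = 16, matching y values: 4, 15 (2 points).
  x = 17: rhs = 9, matching y values: 3, 16 (2 points).
  x = 18: rhs = 9, matching y values: 3, 16 (2 points).
Total affine count: 23.
Full point count |E(F_19)| = 23 + 1 = 24.
Hasse bound: |24 − (19+1)| = |4| = 4 ≤ 2√19 ≈ 8.7178 ✓.


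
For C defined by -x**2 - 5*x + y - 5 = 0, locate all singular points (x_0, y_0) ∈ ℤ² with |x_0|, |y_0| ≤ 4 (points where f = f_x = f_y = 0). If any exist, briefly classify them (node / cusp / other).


No singular points in the scanned grid; C is smooth there.

Compute partial derivatives:
  f_x = -2*x - 5.
  f_y = 1.
f_y = 1 is a nonzero constant, so f_y never vanishes: no point (x, y) can satisfy f = f_x = f_y = 0. In particular no (x, y) ∈ {−4, ..., 4}² is singular; the curve is smooth.


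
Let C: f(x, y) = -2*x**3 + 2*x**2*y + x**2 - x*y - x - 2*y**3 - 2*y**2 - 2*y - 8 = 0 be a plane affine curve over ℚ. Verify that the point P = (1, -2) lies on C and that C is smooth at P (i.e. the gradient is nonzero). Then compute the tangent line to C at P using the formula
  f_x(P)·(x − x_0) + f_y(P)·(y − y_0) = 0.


Tangent line at P: -11*x - 17*y - 23 = 0.

Step 1: f(1, -2) = 0, so P lies on C.
Step 2: partial derivatives
  f_x(x, y) = -6*x**2 + 4*x*y + 2*x - y - 1, f_y(x, y) = 2*x**2 - x - 6*y**2 - 4*y - 2.
  f_x(P) = -11, f_y(P) = -17 (gradient nonzero, so P is smooth).
Step 3: tangent line at P: -11·(x − 1) + -17·(y − -2) = 0.
Expanding: -11*x - 17*y - 23 = 0.


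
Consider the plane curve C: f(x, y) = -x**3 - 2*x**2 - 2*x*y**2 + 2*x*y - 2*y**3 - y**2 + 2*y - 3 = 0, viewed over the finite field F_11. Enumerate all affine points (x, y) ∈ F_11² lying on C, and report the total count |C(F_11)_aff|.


Affine F_11-points: {(1, 10), (4, 0), (6, 8), (7, 4), (7, 6), (7, 10), (9, 2)}; count = 7.

For each of the 121 pairs (x, y) ∈ F_11², evaluate f(x, y) mod 11. Record the zeros.
  x = 0: [0↦8, 1↦7, 2↦3, 3↦6, 4↦4, 5↦7, 6↦3, 7↦2, 8↦3, 9↦5, 10↦7]  zeros at y ∈ ∅
  x = 1: [0↦5, 1↦4, 2↦7, 3↦2, 4↦10, 5↦8, 6↦6, 7↦3, 8↦9, 9↦1, 10↦0]  zeros at y ∈ {10}
  x = 2: [0↦3, 1↦2, 2↦1, 3↦10, 4↦6, 5↦10, 6↦10, 7↦5, 8↦5, 9↦9, 10↦5]  zeros at y ∈ ∅
  x = 3: [0↦7, 1↦6, 2↦1, 3↦2, 4↦8, 5↦7, 6↦9, 7↦2, 8↦7, 9↦1, 10↦5]  zeros at y ∈ ∅
  x = 4: [0↦0, 1↦10, 2↦1, 3↦5, 4↦10, 5↦4, 6↦8, 7↦10, 8↦9, 9↦4, 10↦5]  zeros at y ∈ {0}
  x = 5: [0↦9, 1↦8, 2↦6, 3↦2, 4↦6, 5↦6, 6↦1, 7↦1, 8↦5, 9↦1, 10↦10]  zeros at y ∈ ∅
  x = 6: [0↦6, 1↦5, 2↦10, 3↦9, 4↦1, 5↦7, 6↦4, 7↦2, 8↦0, 9↦8, 10↦3]  zeros at y ∈ {8}
  x = 7: [0↦7, 1↦6, 2↦7, 3↦9, 4↦0, 5↦1, 6↦0, 7↦7, 8↦10, 9↦8, 10↦0]  zeros at y ∈ {4, 6, 10}
  x = 8: [0↦6, 1↦5, 2↦2, 3↦7, 4↦8, 5↦4, 6↦5, 7↦10, 8↦7, 9↦6, 10↦6]  zeros at y ∈ ∅
  x = 9: [0↦8, 1↦7, 2↦0, 3↦8, 4↦8, 5↦10, 6↦2, 7↦5, 8↦7, 9↦7, 10↦4]  zeros at y ∈ {2}
  x = 10: [0↦7, 1↦6, 2↦6, 3↦6, 4↦5, 5↦2, 6↦7, 7↦8, 8↦4, 9↦5, 10↦10]  zeros at y ∈ ∅
Collecting zeros: affine points = {(1, 10), (4, 0), (6, 8), (7, 4), (7, 6), (7, 10), (9, 2)}.
Total count |C(F_11)_aff| = 7.


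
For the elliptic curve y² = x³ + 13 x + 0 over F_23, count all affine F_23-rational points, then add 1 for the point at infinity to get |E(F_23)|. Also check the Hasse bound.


Affine points = {(0, 0), (4, 1), (4, 22), (5, 11), (5, 12), (6, 8), (6, 15), (8, 8), (8, 15), (9, 8), (9, 15), (10, 7), (10, 16), (11, 5), (11, 18), (16, 7), (16, 16), (20, 7), (20, 16), (21, 9), (21, 14), (22, 3), (22, 20)}; affine count = 23; |E(F_23)| = 24.

Discriminant check: Δ ∝ 4a³ + 27b² = 4·13³ + 27·0² = 4·2197 + 27·0 ≡ 2 (mod 23). Nonzero ⇒ E is nonsingular.
For each x ∈ F_23, compute rhs = x³ + 13·x + 0 mod 23, then count y ∈ F_23 with y² ≡ rhs.
  x = 0: rhs = 0, matching y values: 0 (1 points).
  x = 1: rhs = 14, matching y values: none (0 points).
  x = 2: rhs = 11, matching y values: none (0 points).
  x = 3: rhs = 20, matching y values: none (0 points).
  x = 4: rhs = 1, matching y values: 1, 22 (2 points).
  x = 5: rhs = 6, matching y values: 11, 12 (2 points).
  x = 6: rhs = 18, matching y values: 8, 15 (2 points).
  x = 7: rhs = 20, matching y values: none (0 points).
  x = 8: rhs = 18, matching y values: 8, 15 (2 points).
  x = 9: rhs = 18, matching y values: 8, 15 (2 points).
  x = 10: rhs = 3, matching y values: 7, 16 (2 points).
  x = 11: rhs = 2, matching y values: 5, 18 (2 points).
  x = 12: rhs = 21, matching y values: none (0 points).
  x = 13: rhs = 20, matching y values: none (0 points).
  x = 14: rhs = 5, matching y values: none (0 points).
  x = 15: rhs = 5, matching y values: none (0 points).
  x = 16: rhs = 3, matching y values: 7, 16 (2 points).
  x = 17: rhs = 5, matching y values: none (0 points).
  x = 18: rhs = 17, matching y values: none (0 points).
  x = 19: rhs = 22, matching y values: none (0 points).
  x = 20: rhs = 3, matching y values: 7, 16 (2 points).
  x = 21: rhs = 12, matching y values: 9, 14 (2 points).
  x = 22: rhs = 9, matching y values: 3, 20 (2 points).
Total affine count: 23.
Full point count |E(F_23)| = 23 + 1 = 24.
Hasse bound: |24 − (23+1)| = |0| = 0 ≤ 2√23 ≈ 9.5917 ✓.


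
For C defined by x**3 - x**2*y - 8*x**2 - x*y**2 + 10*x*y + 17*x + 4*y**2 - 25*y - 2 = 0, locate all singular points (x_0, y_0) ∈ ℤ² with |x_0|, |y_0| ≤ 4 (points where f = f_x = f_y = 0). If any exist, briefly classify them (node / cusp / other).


Singular points: {(3, 2)}; classification: node.

Compute partial derivatives:
  f_x = 3*x**2 - 2*x*y - 16*x - y**2 + 10*y + 17.
  f_y = -x**2 - 2*x*y + 10*x + 8*y - 25.
Scan x_0 ∈ {−4, ..., 4}. For each x_0, f_y(x_0, y) is a polynomial in y; find its integer roots y ∈ {−4, ..., 4}, then test f_x and f at those candidates.
  x = -4: f_y(-4, y) = 16*y - 81; no integer root y with |y| ≤ 4.
  x = -3: f_y(-3, y) = 14*y - 64; no integer root y with |y| ≤ 4.
  x = -2: f_y(-2, y) = 12*y - 49; no integer root y with |y| ≤ 4.
  x = -1: f_y(-1, y) = 10*y - 36; no integer root y with |y| ≤ 4.
  x = 0: f_y(0, y) = 8*y - 25; no integer root y with |y| ≤ 4.
  x = 1: f_y(1, y) = 6*y - 16; no integer root y with |y| ≤ 4.
  x = 2: f_y(2, y) = 4*y - 9; no integer root y with |y| ≤ 4.
  x = 3: f_y(3, y) = 2*y - 4; vanishes at y ∈ {2}. (3, 2): f_x = 0, f = 0 — SINGULAR.
  x = 4: f_y(4, y) = -1; no integer root y with |y| ≤ 4.
Only singular point on the grid: (3, 2).
Classify: substitute x = 3 + u, y = 2 + v and expand: f = u**3 - u**2*v - u**2 - u*v**2 + v**2.
No constant or linear terms (consistent with a singular point). Quadratic part: -u**2 + v**2. Cubic part: u**3 - u**2*v - u*v**2.
The quadratic part v**2 - u**2 = (v − u)(v + u) splits into two distinct linear factors, so there are two distinct tangent lines y − 2 = ±(x − 3) — this is a node (ordinary double point).
Classification: node.


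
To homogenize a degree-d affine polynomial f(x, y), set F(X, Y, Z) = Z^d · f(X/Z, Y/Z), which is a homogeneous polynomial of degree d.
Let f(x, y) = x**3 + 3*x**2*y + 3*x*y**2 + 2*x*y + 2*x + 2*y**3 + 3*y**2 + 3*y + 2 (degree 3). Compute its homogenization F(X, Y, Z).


F(X, Y, Z) = X**3 + 3*X**2*Y + 3*X*Y**2 + 2*X*Y*Z + 2*X*Z**2 + 2*Y**3 + 3*Y**2*Z + 3*Y*Z**2 + 2*Z**3

deg(f) = 3.
Substitute x = X/Z, y = Y/Z into f, then multiply by Z^3.
  monomial 1·x^3·y^0 ↦ 1·X^3·Y^0·Z^0.
  monomial 3·x^2·y^1 ↦ 3·X^2·Y^1·Z^0.
  monomial 3·x^1·y^2 ↦ 3·X^1·Y^2·Z^0.
  monomial 2·x^1·y^1 ↦ 2·X^1·Y^1·Z^1.
  monomial 2·x^1·y^0 ↦ 2·X^1·Y^0·Z^2.
  monomial 2·x^0·y^3 ↦ 2·X^0·Y^3·Z^0.
  monomial 3·x^0·y^2 ↦ 3·X^0·Y^2·Z^1.
  monomial 3·x^0·y^1 ↦ 3·X^0·Y^1·Z^2.
  monomial 2·x^0·y^0 ↦ 2·X^0·Y^0·Z^3.
Collecting: F(X, Y, Z) = X**3 + 3*X**2*Y + 3*X*Y**2 + 2*X*Y*Z + 2*X*Z**2 + 2*Y**3 + 3*Y**2*Z + 3*Y*Z**2 + 2*Z**3.


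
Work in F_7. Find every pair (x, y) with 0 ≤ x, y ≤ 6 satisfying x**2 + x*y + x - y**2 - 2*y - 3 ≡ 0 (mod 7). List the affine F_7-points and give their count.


Affine F_7-points: {(1, 2), (1, 4), (3, 2), (3, 6), (4, 3), (4, 6), (6, 1), (6, 3)}; count = 8.

For each of the 49 pairs (x, y) ∈ F_7², evaluate f(x, y) mod 7. Record the zeros.
  x = 0: [0↦4, 1↦1, 2↦3, 3↦3, 4↦1, 5↦4, 6↦5]  zeros at y ∈ ∅
  x = 1: [0↦6, 1↦4, 2↦0, 3↦1, 4↦0, 5↦4, 6↦6]  zeros at y ∈ {2, 4}
  x = 2: [0↦3, 1↦2, 2↦6, 3↦1, 4↦1, 5↦6, 6↦2]  zeros at y ∈ ∅
  x = 3: [0↦2, 1↦2, 2↦0, 3↦3, 4↦4, 5↦3, 6↦0]  zeros at y ∈ {2, 6}
  x = 4: [0↦3, 1↦4, 2↦3, 3↦0, 4↦2, 5↦2, 6↦0]  zeros at y ∈ {3, 6}
  x = 5: [0↦6, 1↦1, 2↦1, 3↦6, 4↦2, 5↦3, 6↦2]  zeros at y ∈ ∅
  x = 6: [0↦4, 1↦0, 2↦1, 3↦0, 4↦4, 5↦6, 6↦6]  zeros at y ∈ {1, 3}
Collecting zeros: affine points = {(1, 2), (1, 4), (3, 2), (3, 6), (4, 3), (4, 6), (6, 1), (6, 3)}.
Total count |C(F_7)_aff| = 8.


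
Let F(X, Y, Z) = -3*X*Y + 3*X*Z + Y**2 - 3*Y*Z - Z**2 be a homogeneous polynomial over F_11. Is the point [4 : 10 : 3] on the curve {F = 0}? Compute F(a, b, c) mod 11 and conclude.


F(4,10,3) ≡ 5 (mod 11); P is NOT on the curve.

Evaluate F(4, 10, 3) term-by-term (mod 11).
  -3*X*Y ↦ -3·4·10·1 = -120
  3*X*Z ↦ 3·4·1·3 = 36
  Y**2 ↦ 1·1·100·1 = 100
  -3*Y*Z ↦ -3·1·10·3 = -90
  -Z**2 ↦ -1·1·1·9 = -9
Sum: F(4, 10, 3) = (-120) + (36) + (100) + (-90) + (-9) = -83.
Reducing mod 11: -83 ≡ 5 (mod 11).
Since F(a, b, c) ≡ 5 ≠ 0 (mod 11), P does NOT lie on the curve.


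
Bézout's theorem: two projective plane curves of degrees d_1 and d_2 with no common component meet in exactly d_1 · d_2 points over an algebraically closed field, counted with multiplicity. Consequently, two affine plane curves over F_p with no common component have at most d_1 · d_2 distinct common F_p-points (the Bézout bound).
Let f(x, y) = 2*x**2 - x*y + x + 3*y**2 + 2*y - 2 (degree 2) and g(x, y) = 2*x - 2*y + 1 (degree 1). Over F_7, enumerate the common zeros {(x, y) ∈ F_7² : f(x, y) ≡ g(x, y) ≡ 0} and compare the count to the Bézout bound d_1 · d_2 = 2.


Common zeros: {(4, 1), (6, 3)}; count = 2; Bézout bound = 2.

deg(f) = 2, deg(g) = 1, so Bézout bound = 2.
Scan x ∈ F_7. For each x, list the y ∈ F_7 with f(x, y) ≡ 0 and those with g(x, y) ≡ 0 (mod 7); the common zeros in that column are the intersection.
  x = 0: f ≡ 0 at y ∈ {2}; g ≡ 0 at y ∈ {4}; common: ∅.
  x = 1: f ≡ 0 at y ∈ ∅; g ≡ 0 at y ∈ {5}; common: ∅.
  x = 2: f ≡ 0 at y ∈ {3, 4}; g ≡ 0 at y ∈ {6}; common: ∅.
  x = 3: f ≡ 0 at y ∈ {1, 4}; g ≡ 0 at y ∈ {0}; common: ∅.
  x = 4: f ≡ 0 at y ∈ {1, 2}; g ≡ 0 at y ∈ {1}; common: {1}.
  x = 5: f ≡ 0 at y ∈ ∅; g ≡ 0 at y ∈ {2}; common: ∅.
  x = 6: f ≡ 0 at y ∈ {3}; g ≡ 0 at y ∈ {3}; common: {3}.
Collecting: common zeros = {(4, 1), (6, 3)}, so the count is 2.
Comparison with the Bézout bound: 2 ≤ 2 = deg(f)·deg(g), as expected for curves with no common component (the bound is attained).


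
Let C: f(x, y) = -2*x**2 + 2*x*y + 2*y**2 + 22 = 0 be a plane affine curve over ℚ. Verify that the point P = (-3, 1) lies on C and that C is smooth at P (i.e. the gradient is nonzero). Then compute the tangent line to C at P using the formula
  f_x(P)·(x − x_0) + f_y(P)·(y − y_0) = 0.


Tangent line at P: 14*x - 2*y + 44 = 0.

Step 1: f(-3, 1) = 0, so P lies on C.
Step 2: partial derivatives
  f_x(x, y) = -4*x + 2*y, f_y(x, y) = 2*x + 4*y.
  f_x(P) = 14, f_y(P) = -2 (gradient nonzero, so P is smooth).
Step 3: tangent line at P: 14·(x − -3) + -2·(y − 1) = 0.
Expanding: 14*x - 2*y + 44 = 0.


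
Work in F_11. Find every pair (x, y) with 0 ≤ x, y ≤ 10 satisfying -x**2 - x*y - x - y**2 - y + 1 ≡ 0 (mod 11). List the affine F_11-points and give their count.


Affine F_11-points: {(0, 3), (0, 7), (1, 10), (2, 4), (3, 0), (3, 7), (4, 2), (4, 4), (7, 0), (7, 3), (10, 1), (10, 10)}; count = 12.

For each of the 121 pairs (x, y) ∈ F_11², evaluate f(x, y) mod 11. Record the zeros.
  x = 0: [0↦1, 1↦10, 2↦6, 3↦0, 4↦3, 5↦4, 6↦3, 7↦0, 8↦6, 9↦10, 10↦1]  zeros at y ∈ {3, 7}
  x = 1: [0↦10, 1↦7, 2↦2, 3↦6, 4↦8, 5↦8, 6↦6, 7↦2, 8↦7, 9↦10, 10↦0]  zeros at y ∈ {10}
  x = 2: [0↦6, 1↦2, 2↦7, 3↦10, 4↦0, 5↦10, 6↦7, 7↦2, 8↦6, 9↦8, 10↦8]  zeros at y ∈ {4}
  x = 3: [0↦0, 1↦6, 2↦10, 3↦1, 4↦1, 5↦10, 6↦6, 7↦0, 8↦3, 9↦4, 10↦3]  zeros at y ∈ {0, 7}
  x = 4: [0↦3, 1↦8, 2↦0, 3↦1, 4↦0, 5↦8, 6↦3, 7↦7, 8↦9, 9↦9, 10↦7]  zeros at y ∈ {2, 4}
  x = 5: [0↦4, 1↦8, 2↦10, 3↦10, 4↦8, 5↦4, 6↦9, 7↦1, 8↦2, 9↦1, 10↦9]  zeros at y ∈ ∅
  x = 6: [0↦3, 1↦6, 2↦7, 3↦6, 4↦3, 5↦9, 6↦2, 7↦4, 8↦4, 9↦2, 10↦9]  zeros at y ∈ ∅
  x = 7: [0↦0, 1↦2, 2↦2, 3↦0, 4↦7, 5↦1, 6↦4, 7↦5, 8↦4, 9↦1, 10↦7]  zeros at y ∈ {0, 3}
  x = 8: [0↦6, 1↦7, 2↦6, 3↦3, 4↦9, 5↦2, 6↦4, 7↦4, 8↦2, 9↦9, 10↦3]  zeros at y ∈ ∅
  x = 9: [0↦10, 1↦10, 2↦8, 3↦4, 4↦9, 5↦1, 6↦2, 7↦1, 8↦9, 9↦4, 10↦8]  zeros at y ∈ ∅
  x = 10: [0↦1, 1↦0, 2↦8, 3↦3, 4↦7, 5↦9, 6↦9, 7↦7, 8↦3, 9↦8, 10↦0]  zeros at y ∈ {1, 10}
Collecting zeros: affine points = {(0, 3), (0, 7), (1, 10), (2, 4), (3, 0), (3, 7), (4, 2), (4, 4), (7, 0), (7, 3), (10, 1), (10, 10)}.
Total count |C(F_11)_aff| = 12.


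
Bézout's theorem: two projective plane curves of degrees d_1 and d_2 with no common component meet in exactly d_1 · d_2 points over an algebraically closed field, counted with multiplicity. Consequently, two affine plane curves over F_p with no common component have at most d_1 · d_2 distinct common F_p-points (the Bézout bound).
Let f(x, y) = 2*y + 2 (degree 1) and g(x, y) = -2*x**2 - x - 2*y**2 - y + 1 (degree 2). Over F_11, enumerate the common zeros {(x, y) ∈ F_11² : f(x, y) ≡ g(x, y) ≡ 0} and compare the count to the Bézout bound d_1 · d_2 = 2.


Common zeros: {(0, 10), (5, 10)}; count = 2; Bézout bound = 2.

deg(f) = 1, deg(g) = 2, so Bézout bound = 2.
Scan x ∈ F_11. For each x, list the y ∈ F_11 with f(x, y) ≡ 0 and those with g(x, y) ≡ 0 (mod 11); the common zeros in that column are the intersection.
  x = 0: f ≡ 0 at y ∈ {10}; g ≡ 0 at y ∈ {6, 10}; common: {10}.
  x = 1: f ≡ 0 at y ∈ {10}; g ≡ 0 at y ∈ ∅; common: ∅.
  x = 2: f ≡ 0 at y ∈ {10}; g ≡ 0 at y ∈ ∅; common: ∅.
  x = 3: f ≡ 0 at y ∈ {10}; g ≡ 0 at y ∈ ∅; common: ∅.
  x = 4: f ≡ 0 at y ∈ {10}; g ≡ 0 at y ∈ ∅; common: ∅.
  x = 5: f ≡ 0 at y ∈ {10}; g ≡ 0 at y ∈ {6, 10}; common: {10}.
  x = 6: f ≡ 0 at y ∈ {10}; g ≡ 0 at y ∈ {0, 5}; common: ∅.
  x = 7: f ≡ 0 at y ∈ {10}; g ≡ 0 at y ∈ {7, 9}; common: ∅.
  x = 8: f ≡ 0 at y ∈ {10}; g ≡ 0 at y ∈ ∅; common: ∅.
  x = 9: f ≡ 0 at y ∈ {10}; g ≡ 0 at y ∈ {7, 9}; common: ∅.
  x = 10: f ≡ 0 at y ∈ {10}; g ≡ 0 at y ∈ {0, 5}; common: ∅.
Collecting: common zeros = {(0, 10), (5, 10)}, so the count is 2.
Comparison with the Bézout bound: 2 ≤ 2 = deg(f)·deg(g), as expected for curves with no common component (the bound is attained).


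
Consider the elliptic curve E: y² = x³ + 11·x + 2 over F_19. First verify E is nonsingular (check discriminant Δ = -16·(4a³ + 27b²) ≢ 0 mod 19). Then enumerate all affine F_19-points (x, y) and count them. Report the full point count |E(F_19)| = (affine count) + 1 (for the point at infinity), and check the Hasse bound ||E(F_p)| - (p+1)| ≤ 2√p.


Affine points = {(3, 9), (3, 10), (5, 7), (5, 12), (7, 2), (7, 17), (12, 0), (13, 9), (13, 10), (18, 3), (18, 16)}; affine count = 11; |E(F_19)| = 12.

Discriminant check: Δ ∝ 4a³ + 27b² = 4·11³ + 27·2² = 4·1331 + 27·4 ≡ 17 (mod 19). Nonzero ⇒ E is nonsingular.
For each x ∈ F_19, compute rhs = x³ + 11·x + 2 mod 19, then count y ∈ F_19 with y² ≡ rhs.
  x = 0: rhs = 2, matching y values: none (0 points).
  x = 1: rhs = 14, matching y values: none (0 points).
  x = 2: rhs = 13, matching y values: none (0 points).
  x = 3: rhs = 5, matching y values: 9, 10 (2 points).
  x = 4: rhs = 15, matching y values: none (0 points).
  x = 5: rhs = 11, matching y values: 7, 12 (2 points).
  x = 6: rhs = 18, matching y values: none (0 points).
  x = 7: rhs = 4, matching y values: 2, 17 (2 points).
  x = 8: rhs = 13, matching y values: none (0 points).
  x = 9: rhs = 13, matching y values: none (0 points).
  x = 10: rhs = 10, matching y values: none (0 points).
  x = 11: rhs = 10, matching y values: none (0 points).
  x = 12: rhs = 0, matching y values: 0 (1 points).
  x = 13: rhs = 5, matching y values: 9, 10 (2 points).
  x = 14: rhs = 12, matching y values: none (0 points).
  x = 15: rhs = 8, matching y values: none (0 points).
  x = 16: rhs = 18, matching y values: none (0 points).
  x = 17: rhs = 10, matching y values: none (0 points).
  x = 18: rhs = 9, matching y values: 3, 16 (2 points).
Total affine count: 11.
Full point count |E(F_19)| = 11 + 1 = 12.
Hasse bound: |12 − (19+1)| = |-8| = 8 ≤ 2√19 ≈ 8.7178 ✓.


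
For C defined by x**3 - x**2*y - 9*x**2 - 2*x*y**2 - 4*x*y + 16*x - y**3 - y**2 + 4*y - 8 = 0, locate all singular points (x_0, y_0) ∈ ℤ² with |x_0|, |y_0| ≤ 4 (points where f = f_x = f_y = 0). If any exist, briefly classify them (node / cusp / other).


Singular points: {(2, -2)}; classification: node.

Compute partial derivatives:
  f_x = 3*x**2 - 2*x*y - 18*x - 2*y**2 - 4*y + 16.
  f_y = -x**2 - 4*x*y - 4*x - 3*y**2 - 2*y + 4.
Scan x_0 ∈ {−4, ..., 4}. For each x_0, f_y(x_0, y) is a polynomial in y; find its integer roots y ∈ {−4, ..., 4}, then test f_x and f at those candidates.
  x = -4: f_y(-4, y) = -3*y**2 + 14*y + 4; no integer root y with |y| ≤ 4.
  x = -3: f_y(-3, y) = -3*y**2 + 10*y + 7; no integer root y with |y| ≤ 4.
  x = -2: f_y(-2, y) = -3*y**2 + 6*y + 8; no integer root y with |y| ≤ 4.
  x = -1: f_y(-1, y) = -3*y**2 + 2*y + 7; no integer root y with |y| ≤ 4.
  x = 0: f_y(0, y) = -3*y**2 - 2*y + 4; no integer root y with |y| ≤ 4.
  x = 1: f_y(1, y) = -3*y**2 - 6*y - 1; no integer root y with |y| ≤ 4.
  x = 2: f_y(2, y) = -3*y**2 - 10*y - 8; vanishes at y ∈ {-2}. (2, -2): f_x = 0, f = 0 — SINGULAR.
  x = 3: f_y(3, y) = -3*y**2 - 14*y - 17; no integer root y with |y| ≤ 4.
  x = 4: f_y(4, y) = -3*y**2 - 18*y - 28; no integer root y with |y| ≤ 4.
Only singular point on the grid: (2, -2).
Classify: substitute x = 2 + u, y = -2 + v and expand: f = u**3 - u**2*v - u**2 - 2*u*v**2 - v**3 + v**2.
No constant or linear terms (consistent with a singular point). Quadratic part: -u**2 + v**2. Cubic part: u**3 - u**2*v - 2*u*v**2 - v**3.
The quadratic part v**2 - u**2 = (v − u)(v + u) splits into two distinct linear factors, so there are two distinct tangent lines y − -2 = ±(x − 2) — this is a node (ordinary double point).
Classification: node.


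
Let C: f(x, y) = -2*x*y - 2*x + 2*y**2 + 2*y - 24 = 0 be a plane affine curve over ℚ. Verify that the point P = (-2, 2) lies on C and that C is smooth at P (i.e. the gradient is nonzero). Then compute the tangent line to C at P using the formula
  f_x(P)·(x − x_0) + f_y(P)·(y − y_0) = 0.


Tangent line at P: -6*x + 14*y - 40 = 0.

Step 1: f(-2, 2) = 0, so P lies on C.
Step 2: partial derivatives
  f_x(x, y) = -2*y - 2, f_y(x, y) = -2*x + 4*y + 2.
  f_x(P) = -6, f_y(P) = 14 (gradient nonzero, so P is smooth).
Step 3: tangent line at P: -6·(x − -2) + 14·(y − 2) = 0.
Expanding: -6*x + 14*y - 40 = 0.


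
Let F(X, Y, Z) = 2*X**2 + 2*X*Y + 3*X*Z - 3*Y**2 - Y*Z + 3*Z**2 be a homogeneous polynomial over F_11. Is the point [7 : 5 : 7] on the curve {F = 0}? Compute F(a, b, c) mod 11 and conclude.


F(7,5,7) ≡ 0 (mod 11); P is on the curve.

Evaluate F(7, 5, 7) term-by-term (mod 11).
  2*X**2 ↦ 2·49·1·1 = 98
  2*X*Y ↦ 2·7·5·1 = 70
  3*X*Z ↦ 3·7·1·7 = 147
  -3*Y**2 ↦ -3·1·25·1 = -75
  -Y*Z ↦ -1·1·5·7 = -35
  3*Z**2 ↦ 3·1·1·49 = 147
Sum: F(7, 5, 7) = (98) + (70) + (147) + (-75) + (-35) + (147) = 352.
Reducing mod 11: 352 ≡ 0 (mod 11).
Since F(a, b, c) ≡ 0 (mod 11), P lies on the curve.


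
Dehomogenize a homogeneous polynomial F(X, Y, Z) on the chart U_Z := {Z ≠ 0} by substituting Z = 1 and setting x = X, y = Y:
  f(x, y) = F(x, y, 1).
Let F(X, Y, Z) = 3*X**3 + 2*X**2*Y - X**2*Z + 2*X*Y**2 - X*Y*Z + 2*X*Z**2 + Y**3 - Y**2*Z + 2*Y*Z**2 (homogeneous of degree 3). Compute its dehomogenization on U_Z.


f(x, y) = 3*x**3 + 2*x**2*y - x**2 + 2*x*y**2 - x*y + 2*x + y**3 - y**2 + 2*y

On U_Z we set Z = 1. Each monomial c·X^i·Y^j·Z^k in F becomes c·x^i·y^j·1^k = c·x^i·y^j.
Substituting Z = 1: F(X, Y, 1) = 3*x**3 + 2*x**2*y - x**2 + 2*x*y**2 - x*y + 2*x + y**3 - y**2 + 2*y.
Note: deg(f) ≤ deg(F) = 3; strict inequality happens when F is divisible by Z (lost terms).


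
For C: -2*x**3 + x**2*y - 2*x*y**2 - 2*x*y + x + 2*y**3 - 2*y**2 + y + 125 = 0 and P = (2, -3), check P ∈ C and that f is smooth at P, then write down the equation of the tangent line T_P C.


Tangent line at P: -47*x + 91*y + 367 = 0.

Step 1: f(2, -3) = 0, so P lies on C.
Step 2: partial derivatives
  f_x(x, y) = -6*x**2 + 2*x*y - 2*y**2 - 2*y + 1, f_y(x, y) = x**2 - 4*x*y - 2*x + 6*y**2 - 4*y + 1.
  f_x(P) = -47, f_y(P) = 91 (gradient nonzero, so P is smooth).
Step 3: tangent line at P: -47·(x − 2) + 91·(y − -3) = 0.
Expanding: -47*x + 91*y + 367 = 0.


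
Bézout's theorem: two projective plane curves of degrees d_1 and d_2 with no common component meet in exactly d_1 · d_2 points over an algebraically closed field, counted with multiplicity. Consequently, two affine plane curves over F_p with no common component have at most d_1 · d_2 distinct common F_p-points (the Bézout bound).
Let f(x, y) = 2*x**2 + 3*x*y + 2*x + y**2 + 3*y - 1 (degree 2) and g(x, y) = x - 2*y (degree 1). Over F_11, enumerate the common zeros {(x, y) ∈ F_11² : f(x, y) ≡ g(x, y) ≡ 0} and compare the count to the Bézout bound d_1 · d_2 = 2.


Common zeros: ∅; count = 0; Bézout bound = 2.

deg(f) = 2, deg(g) = 1, so Bézout bound = 2.
Scan x ∈ F_11. For each x, list the y ∈ F_11 with f(x, y) ≡ 0 and those with g(x, y) ≡ 0 (mod 11); the common zeros in that column are the intersection.
  x = 0: f ≡ 0 at y ∈ ∅; g ≡ 0 at y ∈ {0}; common: ∅.
  x = 1: f ≡ 0 at y ∈ ∅; g ≡ 0 at y ∈ {6}; common: ∅.
  x = 2: f ≡ 0 at y ∈ {0, 2}; g ≡ 0 at y ∈ {1}; common: ∅.
  x = 3: f ≡ 0 at y ∈ ∅; g ≡ 0 at y ∈ {7}; common: ∅.
  x = 4: f ≡ 0 at y ∈ {1, 6}; g ≡ 0 at y ∈ {2}; common: ∅.
  x = 5: f ≡ 0 at y ∈ {2}; g ≡ 0 at y ∈ {8}; common: ∅.
  x = 6: f ≡ 0 at y ∈ ∅; g ≡ 0 at y ∈ {3}; common: ∅.
  x = 7: f ≡ 0 at y ∈ {10}; g ≡ 0 at y ∈ {9}; common: ∅.
  x = 8: f ≡ 0 at y ∈ {0, 6}; g ≡ 0 at y ∈ {4}; common: ∅.
  x = 9: f ≡ 0 at y ∈ ∅; g ≡ 0 at y ∈ {10}; common: ∅.
  x = 10: f ≡ 0 at y ∈ {1, 10}; g ≡ 0 at y ∈ {5}; common: ∅.
Collecting: common zeros = ∅, so the count is 0.
Comparison with the Bézout bound: 0 ≤ 2 = deg(f)·deg(g), as expected for curves with no common component (the affine F_11-count falls short of the bound because intersections may lie at infinity, over extension fields, or carry multiplicity).


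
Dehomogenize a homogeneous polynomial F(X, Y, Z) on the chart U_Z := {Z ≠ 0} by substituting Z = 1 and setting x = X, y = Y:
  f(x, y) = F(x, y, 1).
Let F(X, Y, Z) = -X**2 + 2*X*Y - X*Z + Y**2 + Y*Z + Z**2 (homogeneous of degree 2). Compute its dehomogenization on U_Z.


f(x, y) = -x**2 + 2*x*y - x + y**2 + y + 1

On U_Z we set Z = 1. Each monomial c·X^i·Y^j·Z^k in F becomes c·x^i·y^j·1^k = c·x^i·y^j.
Substituting Z = 1: F(X, Y, 1) = -x**2 + 2*x*y - x + y**2 + y + 1.
Note: deg(f) ≤ deg(F) = 2; strict inequality happens when F is divisible by Z (lost terms).


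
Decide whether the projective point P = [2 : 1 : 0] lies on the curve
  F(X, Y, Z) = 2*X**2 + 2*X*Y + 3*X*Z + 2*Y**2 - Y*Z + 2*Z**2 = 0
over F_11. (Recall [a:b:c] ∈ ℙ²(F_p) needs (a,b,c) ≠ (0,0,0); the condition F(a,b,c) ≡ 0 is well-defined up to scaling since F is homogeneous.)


F(2,1,0) ≡ 3 (mod 11); P is NOT on the curve.

Evaluate F(2, 1, 0) term-by-term (mod 11).
  2*X**2 ↦ 2·4·1·1 = 8
  2*X*Y ↦ 2·2·1·1 = 4
  3*X*Z ↦ 3·2·1·0 = 0
  2*Y**2 ↦ 2·1·1·1 = 2
  -Y*Z ↦ -1·1·1·0 = 0
  2*Z**2 ↦ 2·1·1·0 = 0
Sum: F(2, 1, 0) = (8) + (4) + (0) + (2) + (0) + (0) = 14.
Reducing mod 11: 14 ≡ 3 (mod 11).
Since F(a, b, c) ≡ 3 ≠ 0 (mod 11), P does NOT lie on the curve.


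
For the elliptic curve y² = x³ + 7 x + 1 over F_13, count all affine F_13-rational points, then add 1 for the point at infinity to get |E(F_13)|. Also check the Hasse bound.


Affine points = {(0, 1), (0, 12), (1, 3), (1, 10), (2, 6), (2, 7), (3, 6), (3, 7), (6, 5), (6, 8), (7, 4), (7, 9), (8, 6), (8, 7), (9, 0)}; affine count = 15; |E(F_13)| = 16.

Discriminant check: Δ ∝ 4a³ + 27b² = 4·7³ + 27·1² = 4·343 + 27·1 ≡ 8 (mod 13). Nonzero ⇒ E is nonsingular.
For each x ∈ F_13, compute rhs = x³ + 7·x + 1 mod 13, then count y ∈ F_13 with y² ≡ rhs.
  x = 0: rhs = 1, matching y values: 1, 12 (2 points).
  x = 1: rhs = 9, matching y values: 3, 10 (2 points).
  x = 2: rhs = 10, matching y values: 6, 7 (2 points).
  x = 3: rhs = 10, matching y values: 6, 7 (2 points).
  x = 4: rhs = 2, matching y values: none (0 points).
  x = 5: rhs = 5, matching y values: none (0 points).
  x = 6: rhs = 12, matching y values: 5, 8 (2 points).
  x = 7: rhs = 3, matching y values: 4, 9 (2 points).
  x = 8: rhs = 10, matching y values: 6, 7 (2 points).
  x = 9: rhs = 0, matching y values: 0 (1 points).
  x = 10: rhs = 5, matching y values: none (0 points).
  x = 11: rhs = 5, matching y values: none (0 points).
  x = 12: rhs = 6, matching y values: none (0 points).
Total affine count: 15.
Full point count |E(F_13)| = 15 + 1 = 16.
Hasse bound: |16 − (13+1)| = |2| = 2 ≤ 2√13 ≈ 7.2111 ✓.


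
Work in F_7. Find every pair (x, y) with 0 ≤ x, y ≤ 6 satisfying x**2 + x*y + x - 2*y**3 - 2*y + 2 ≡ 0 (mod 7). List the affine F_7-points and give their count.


Affine F_7-points: {(1, 2), (1, 6), (3, 0), (3, 2), (3, 5), (4, 4), (5, 4), (5, 5), (6, 6)}; count = 9.

For each of the 49 pairs (x, y) ∈ F_7², evaluate f(x, y) mod 7. Record the zeros.
  x = 0: [0↦2, 1↦5, 2↦3, 3↦5, 4↦6, 5↦1, 6↦6]  zeros at y ∈ ∅
  x = 1: [0↦4, 1↦1, 2↦0, 3↦3, 4↦5, 5↦1, 6↦0]  zeros at y ∈ {2, 6}
  x = 2: [0↦1, 1↦6, 2↦6, 3↦3, 4↦6, 5↦3, 6↦3]  zeros at y ∈ ∅
  x = 3: [0↦0, 1↦6, 2↦0, 3↦5, 4↦2, 5↦0, 6↦1]  zeros at y ∈ {0, 2, 5}
  x = 4: [0↦1, 1↦1, 2↦3, 3↦2, 4↦0, 5↦6, 6↦1]  zeros at y ∈ {4}
  x = 5: [0↦4, 1↦5, 2↦1, 3↦1, 4↦0, 5↦0, 6↦3]  zeros at y ∈ {4, 5}
  x = 6: [0↦2, 1↦4, 2↦1, 3↦2, 4↦2, 5↦3, 6↦0]  zeros at y ∈ {6}
Collecting zeros: affine points = {(1, 2), (1, 6), (3, 0), (3, 2), (3, 5), (4, 4), (5, 4), (5, 5), (6, 6)}.
Total count |C(F_7)_aff| = 9.


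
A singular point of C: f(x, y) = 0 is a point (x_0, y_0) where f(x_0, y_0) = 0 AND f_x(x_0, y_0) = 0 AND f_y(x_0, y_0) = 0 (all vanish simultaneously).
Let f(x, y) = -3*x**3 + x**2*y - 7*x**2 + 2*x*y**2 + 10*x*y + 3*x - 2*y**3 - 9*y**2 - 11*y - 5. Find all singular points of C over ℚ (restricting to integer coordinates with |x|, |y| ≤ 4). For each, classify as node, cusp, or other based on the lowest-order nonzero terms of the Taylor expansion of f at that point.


Singular points: {(-1, -2)}; classification: cusp.

Compute partial derivatives:
  f_x = -9*x**2 + 2*x*y - 14*x + 2*y**2 + 10*y + 3.
  f_y = x**2 + 4*x*y + 10*x - 6*y**2 - 18*y - 11.
Scan x_0 ∈ {−4, ..., 4}. For each x_0, f_y(x_0, y) is a polynomial in y; find its integer roots y ∈ {−4, ..., 4}, then test f_x and f at those candidates.
  x = -4: f_y(-4, y) = -6*y**2 - 34*y - 35; no integer root y with |y| ≤ 4.
  x = -3: f_y(-3, y) = -6*y**2 - 30*y - 32; no integer root y with |y| ≤ 4.
  x = -2: f_y(-2, y) = -6*y**2 - 26*y - 27; no integer root y with |y| ≤ 4.
  x = -1: f_y(-1, y) = -6*y**2 - 22*y - 20; vanishes at y ∈ {-2}. (-1, -2): f_x = 0, f = 0 — SINGULAR.
  x = 0: f_y(0, y) = -6*y**2 - 18*y - 11; no integer root y with |y| ≤ 4.
  x = 1: f_y(1, y) = -6*y**2 - 14*y; vanishes at y ∈ {0}. (1, 0): f_x = -20 ≠ 0.
  x = 2: f_y(2, y) = -6*y**2 - 10*y + 13; no integer root y with |y| ≤ 4.
  x = 3: f_y(3, y) = -6*y**2 - 6*y + 28; no integer root y with |y| ≤ 4.
  x = 4: f_y(4, y) = -6*y**2 - 2*y + 45; no integer root y with |y| ≤ 4.
Only singular point on the grid: (-1, -2).
Classify: substitute x = -1 + u, y = -2 + v and expand: f = -3*u**3 + u**2*v + 2*u*v**2 - 2*v**3 + v**2.
No constant or linear terms (consistent with a singular point). Quadratic part: v**2. Cubic part: -3*u**3 + u**2*v + 2*u*v**2 - 2*v**3.
The quadratic part v**2 is a perfect square, so there is a single (double) tangent line v = 0, i.e. y = -2. Restricting the cubic part to that line (v = 0) leaves -3*u**3 ≠ 0, so f is not divisible by v and the branch is v² ≈ 3*u**3 to lowest order — this is a cusp.
Classification: cusp.


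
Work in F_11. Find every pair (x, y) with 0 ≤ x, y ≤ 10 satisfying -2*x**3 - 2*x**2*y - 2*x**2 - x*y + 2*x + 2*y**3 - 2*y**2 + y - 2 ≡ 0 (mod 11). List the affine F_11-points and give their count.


Affine F_11-points: {(0, 8), (1, 2), (2, 0), (3, 1), (4, 0), (4, 4), (4, 8), (5, 3), (5, 10), (8, 3), (9, 2), (9, 8)}; count = 12.

For each of the 121 pairs (x, y) ∈ F_11², evaluate f(x, y) mod 11. Record the zeros.
  x = 0: [0↦9, 1↦10, 2↦8, 3↦4, 4↦10, 5↦5, 6↦1, 7↦10, 8↦0, 9↦5, 10↦4]  zeros at y ∈ {8}
  x = 1: [0↦7, 1↦5, 2↦0, 3↦4, 4↦7, 5↦10, 6↦3, 7↦9, 8↦7, 9↦9, 10↦5]  zeros at y ∈ {2}
  x = 2: [0↦0, 1↦2, 2↦1, 3↦9, 4↦5, 5↦1, 6↦9, 7↦8, 8↦10, 9↦5, 10↦5]  zeros at y ∈ {0}
  x = 3: [0↦9, 1↦0, 2↦10, 3↦7, 4↦3, 5↦10, 6↦7, 7↦6, 8↦8, 9↦3, 10↦3]  zeros at y ∈ {1}
  x = 4: [0↦0, 1↦9, 2↦4, 3↦8, 4↦0, 5↦3, 6↦7, 7↦2, 8↦0, 9↦2, 10↦9]  zeros at y ∈ {0, 4, 8}
  x = 5: [0↦5, 1↦6, 2↦4, 3↦0, 4↦6, 5↦1, 6↦8, 7↦6, 8↦7, 9↦1, 10↦0]  zeros at y ∈ {3, 10}
  x = 6: [0↦1, 1↦1, 2↦9, 3↦4, 4↦9, 5↦3, 6↦9, 7↦6, 8↦6, 9↦10, 10↦8]  zeros at y ∈ ∅
  x = 7: [0↦9, 1↦4, 2↦7, 3↦8, 4↦8, 5↦8, 6↦9, 7↦1, 8↦7, 9↦6, 10↦10]  zeros at y ∈ ∅
  x = 8: [0↦6, 1↦3, 2↦8, 3↦0, 4↦2, 5↦4, 6↦7, 7↦1, 8↦9, 9↦10, 10↦5]  zeros at y ∈ {3}
  x = 9: [0↦2, 1↦8, 2↦0, 3↦1, 4↦1, 5↦1, 6↦2, 7↦5, 8↦0, 9↦10, 10↦3]  zeros at y ∈ {2, 8}
  x = 10: [0↦7, 1↦7, 2↦4, 3↦10, 4↦4, 5↦9, 6↦4, 7↦1, 8↦1, 9↦5, 10↦3]  zeros at y ∈ ∅
Collecting zeros: affine points = {(0, 8), (1, 2), (2, 0), (3, 1), (4, 0), (4, 4), (4, 8), (5, 3), (5, 10), (8, 3), (9, 2), (9, 8)}.
Total count |C(F_11)_aff| = 12.


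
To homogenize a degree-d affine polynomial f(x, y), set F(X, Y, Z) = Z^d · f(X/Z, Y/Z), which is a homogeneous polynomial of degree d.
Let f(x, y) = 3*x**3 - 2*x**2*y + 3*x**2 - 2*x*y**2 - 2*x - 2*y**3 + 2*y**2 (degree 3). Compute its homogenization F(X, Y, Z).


F(X, Y, Z) = 3*X**3 - 2*X**2*Y + 3*X**2*Z - 2*X*Y**2 - 2*X*Z**2 - 2*Y**3 + 2*Y**2*Z

deg(f) = 3.
Substitute x = X/Z, y = Y/Z into f, then multiply by Z^3.
  monomial 3·x^3·y^0 ↦ 3·X^3·Y^0·Z^0.
  monomial -2·x^2·y^1 ↦ -2·X^2·Y^1·Z^0.
  monomial 3·x^2·y^0 ↦ 3·X^2·Y^0·Z^1.
  monomial -2·x^1·y^2 ↦ -2·X^1·Y^2·Z^0.
  monomial -2·x^1·y^0 ↦ -2·X^1·Y^0·Z^2.
  monomial -2·x^0·y^3 ↦ -2·X^0·Y^3·Z^0.
  monomial 2·x^0·y^2 ↦ 2·X^0·Y^2·Z^1.
Collecting: F(X, Y, Z) = 3*X**3 - 2*X**2*Y + 3*X**2*Z - 2*X*Y**2 - 2*X*Z**2 - 2*Y**3 + 2*Y**2*Z.


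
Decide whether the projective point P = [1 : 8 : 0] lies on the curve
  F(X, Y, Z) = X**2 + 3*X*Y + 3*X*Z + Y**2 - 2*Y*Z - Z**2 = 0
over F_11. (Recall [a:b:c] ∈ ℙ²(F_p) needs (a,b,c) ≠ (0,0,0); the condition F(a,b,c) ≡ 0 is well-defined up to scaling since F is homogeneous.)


F(1,8,0) ≡ 1 (mod 11); P is NOT on the curve.

Evaluate F(1, 8, 0) term-by-term (mod 11).
  X**2 ↦ 1·1·1·1 = 1
  3*X*Y ↦ 3·1·8·1 = 24
  3*X*Z ↦ 3·1·1·0 = 0
  Y**2 ↦ 1·1·64·1 = 64
  -2*Y*Z ↦ -2·1·8·0 = 0
  -Z**2 ↦ -1·1·1·0 = 0
Sum: F(1, 8, 0) = (1) + (24) + (0) + (64) + (0) + (0) = 89.
Reducing mod 11: 89 ≡ 1 (mod 11).
Since F(a, b, c) ≡ 1 ≠ 0 (mod 11), P does NOT lie on the curve.
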